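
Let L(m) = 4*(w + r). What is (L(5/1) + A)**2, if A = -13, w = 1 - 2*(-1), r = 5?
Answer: 361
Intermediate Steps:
w = 3 (w = 1 + 2 = 3)
L(m) = 32 (L(m) = 4*(3 + 5) = 4*8 = 32)
(L(5/1) + A)**2 = (32 - 13)**2 = 19**2 = 361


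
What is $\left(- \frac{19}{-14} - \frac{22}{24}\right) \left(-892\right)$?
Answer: $- \frac{8251}{21} \approx -392.9$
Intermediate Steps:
$\left(- \frac{19}{-14} - \frac{22}{24}\right) \left(-892\right) = \left(\left(-19\right) \left(- \frac{1}{14}\right) - \frac{11}{12}\right) \left(-892\right) = \left(\frac{19}{14} - \frac{11}{12}\right) \left(-892\right) = \frac{37}{84} \left(-892\right) = - \frac{8251}{21}$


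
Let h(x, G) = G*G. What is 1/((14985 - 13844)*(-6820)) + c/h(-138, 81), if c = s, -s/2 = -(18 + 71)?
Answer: 1385121799/51055208820 ≈ 0.027130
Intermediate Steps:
s = 178 (s = -(-2)*(18 + 71) = -(-2)*89 = -2*(-89) = 178)
c = 178
h(x, G) = G**2
1/((14985 - 13844)*(-6820)) + c/h(-138, 81) = 1/((14985 - 13844)*(-6820)) + 178/(81**2) = -1/6820/1141 + 178/6561 = (1/1141)*(-1/6820) + 178*(1/6561) = -1/7781620 + 178/6561 = 1385121799/51055208820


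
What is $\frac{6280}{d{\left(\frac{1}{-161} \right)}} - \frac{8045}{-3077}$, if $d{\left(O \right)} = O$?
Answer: $- \frac{3111085115}{3077} \approx -1.0111 \cdot 10^{6}$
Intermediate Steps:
$\frac{6280}{d{\left(\frac{1}{-161} \right)}} - \frac{8045}{-3077} = \frac{6280}{\frac{1}{-161}} - \frac{8045}{-3077} = \frac{6280}{- \frac{1}{161}} - - \frac{8045}{3077} = 6280 \left(-161\right) + \frac{8045}{3077} = -1011080 + \frac{8045}{3077} = - \frac{3111085115}{3077}$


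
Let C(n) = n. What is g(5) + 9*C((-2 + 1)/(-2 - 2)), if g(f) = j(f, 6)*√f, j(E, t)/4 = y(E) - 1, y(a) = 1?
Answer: 9/4 ≈ 2.2500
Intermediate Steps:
j(E, t) = 0 (j(E, t) = 4*(1 - 1) = 4*0 = 0)
g(f) = 0 (g(f) = 0*√f = 0)
g(5) + 9*C((-2 + 1)/(-2 - 2)) = 0 + 9*((-2 + 1)/(-2 - 2)) = 0 + 9*(-1/(-4)) = 0 + 9*(-1*(-¼)) = 0 + 9*(¼) = 0 + 9/4 = 9/4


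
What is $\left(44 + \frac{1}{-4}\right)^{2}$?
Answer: $\frac{30625}{16} \approx 1914.1$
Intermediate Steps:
$\left(44 + \frac{1}{-4}\right)^{2} = \left(44 - \frac{1}{4}\right)^{2} = \left(\frac{175}{4}\right)^{2} = \frac{30625}{16}$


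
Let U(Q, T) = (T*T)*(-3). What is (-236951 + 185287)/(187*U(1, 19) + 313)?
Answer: 3229/12638 ≈ 0.25550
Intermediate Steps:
U(Q, T) = -3*T² (U(Q, T) = T²*(-3) = -3*T²)
(-236951 + 185287)/(187*U(1, 19) + 313) = (-236951 + 185287)/(187*(-3*19²) + 313) = -51664/(187*(-3*361) + 313) = -51664/(187*(-1083) + 313) = -51664/(-202521 + 313) = -51664/(-202208) = -51664*(-1/202208) = 3229/12638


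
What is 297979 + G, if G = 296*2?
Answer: 298571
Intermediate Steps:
G = 592
297979 + G = 297979 + 592 = 298571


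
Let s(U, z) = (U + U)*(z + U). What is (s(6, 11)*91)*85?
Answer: 1577940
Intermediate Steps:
s(U, z) = 2*U*(U + z) (s(U, z) = (2*U)*(U + z) = 2*U*(U + z))
(s(6, 11)*91)*85 = ((2*6*(6 + 11))*91)*85 = ((2*6*17)*91)*85 = (204*91)*85 = 18564*85 = 1577940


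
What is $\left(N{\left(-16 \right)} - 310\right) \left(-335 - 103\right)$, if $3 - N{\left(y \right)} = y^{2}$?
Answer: $246594$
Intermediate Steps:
$N{\left(y \right)} = 3 - y^{2}$
$\left(N{\left(-16 \right)} - 310\right) \left(-335 - 103\right) = \left(\left(3 - \left(-16\right)^{2}\right) - 310\right) \left(-335 - 103\right) = \left(\left(3 - 256\right) - 310\right) \left(-438\right) = \left(-253 - 310\right) \left(-438\right) = \left(-563\right) \left(-438\right) = 246594$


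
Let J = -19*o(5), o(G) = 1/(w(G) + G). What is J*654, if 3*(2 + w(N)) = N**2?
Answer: -18639/17 ≈ -1096.4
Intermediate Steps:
w(N) = -2 + N**2/3
o(G) = 1/(-2 + G + G**2/3) (o(G) = 1/((-2 + G**2/3) + G) = 1/(-2 + G + G**2/3))
J = -57/34 (J = -57/(-6 + 5**2 + 3*5) = -57/(-6 + 25 + 15) = -57/34 ≈ -1.6765)
J*654 = -57/34*654 = -18639/17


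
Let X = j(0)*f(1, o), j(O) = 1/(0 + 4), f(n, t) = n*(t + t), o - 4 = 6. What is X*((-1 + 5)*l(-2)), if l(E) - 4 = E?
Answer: 40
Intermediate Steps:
o = 10 (o = 4 + 6 = 10)
l(E) = 4 + E
f(n, t) = 2*n*t (f(n, t) = n*(2*t) = 2*n*t)
j(O) = 1/4
X = 5 (X = (2*1*10)/4 = (1/4)*20 = 5)
X*((-1 + 5)*l(-2)) = 5*((-1 + 5)*(4 - 2)) = 5*(4*2) = 5*8 = 40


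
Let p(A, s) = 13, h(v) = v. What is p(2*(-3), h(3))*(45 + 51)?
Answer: 1248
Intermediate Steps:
p(2*(-3), h(3))*(45 + 51) = 13*(45 + 51) = 13*96 = 1248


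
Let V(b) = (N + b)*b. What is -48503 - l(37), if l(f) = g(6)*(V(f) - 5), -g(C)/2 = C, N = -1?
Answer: -32579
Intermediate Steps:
g(C) = -2*C
V(b) = b*(-1 + b) (V(b) = (-1 + b)*b = b*(-1 + b))
l(f) = 60 - 12*f*(-1 + f) (l(f) = (-2*6)*(f*(-1 + f) - 5) = -12*(-5 + f*(-1 + f)) = 60 - 12*f*(-1 + f))
-48503 - l(37) = -48503 - (60 - 12*37*(-1 + 37)) = -48503 - (60 - 12*37*36) = -48503 - (60 - 15984) = -48503 - 1*(-15924) = -48503 + 15924 = -32579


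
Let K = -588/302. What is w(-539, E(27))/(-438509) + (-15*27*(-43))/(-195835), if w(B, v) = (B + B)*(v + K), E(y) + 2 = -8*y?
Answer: -1632904281409/2593437382453 ≈ -0.62963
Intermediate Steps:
K = -294/151 (K = -588*1/302 = -294/151 ≈ -1.9470)
E(y) = -2 - 8*y
w(B, v) = 2*B*(-294/151 + v) (w(B, v) = (B + B)*(v - 294/151) = (2*B)*(-294/151 + v) = 2*B*(-294/151 + v))
w(-539, E(27))/(-438509) + (-15*27*(-43))/(-195835) = ((2/151)*(-539)*(-294 + 151*(-2 - 8*27)))/(-438509) + (-15*27*(-43))/(-195835) = ((2/151)*(-539)*(-294 + 151*(-2 - 216)))*(-1/438509) - 405*(-43)*(-1/195835) = ((2/151)*(-539)*(-294 + 151*(-218)))*(-1/438509) + 17415*(-1/195835) = ((2/151)*(-539)*(-294 - 32918))*(-1/438509) - 3483/39167 = ((2/151)*(-539)*(-33212))*(-1/438509) - 3483/39167 = (35802536/151)*(-1/438509) - 3483/39167 = -35802536/66214859 - 3483/39167 = -1632904281409/2593437382453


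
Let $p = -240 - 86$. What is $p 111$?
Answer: $-36186$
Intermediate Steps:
$p = -326$
$p 111 = \left(-326\right) 111 = -36186$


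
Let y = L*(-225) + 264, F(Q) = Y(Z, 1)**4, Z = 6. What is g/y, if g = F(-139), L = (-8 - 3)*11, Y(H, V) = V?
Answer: 1/27489 ≈ 3.6378e-5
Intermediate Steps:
L = -121 (L = -11*11 = -121)
F(Q) = 1 (F(Q) = 1**4 = 1)
g = 1
y = 27489 (y = -121*(-225) + 264 = 27225 + 264 = 27489)
g/y = 1/27489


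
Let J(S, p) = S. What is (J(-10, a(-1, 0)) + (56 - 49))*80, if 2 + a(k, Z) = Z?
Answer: -240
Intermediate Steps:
a(k, Z) = -2 + Z
(J(-10, a(-1, 0)) + (56 - 49))*80 = (-10 + (56 - 49))*80 = (-10 + 7)*80 = -3*80 = -240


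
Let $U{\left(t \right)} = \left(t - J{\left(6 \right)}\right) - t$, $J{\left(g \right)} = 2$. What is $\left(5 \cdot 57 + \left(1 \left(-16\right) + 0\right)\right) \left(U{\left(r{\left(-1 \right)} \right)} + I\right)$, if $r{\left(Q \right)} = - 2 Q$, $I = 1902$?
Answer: $511100$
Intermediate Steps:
$U{\left(t \right)} = -2$ ($U{\left(t \right)} = \left(t - 2\right) - t = \left(-2 + t\right) - t = -2$)
$\left(5 \cdot 57 + \left(1 \left(-16\right) + 0\right)\right) \left(U{\left(r{\left(-1 \right)} \right)} + I\right) = \left(5 \cdot 57 + \left(1 \left(-16\right) + 0\right)\right) \left(-2 + 1902\right) = \left(285 + \left(-16 + 0\right)\right) 1900 = \left(285 - 16\right) 1900 = 269 \cdot 1900 = 511100$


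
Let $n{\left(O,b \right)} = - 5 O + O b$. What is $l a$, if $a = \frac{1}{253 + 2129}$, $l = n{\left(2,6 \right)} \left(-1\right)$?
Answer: $- \frac{1}{1191} \approx -0.00083963$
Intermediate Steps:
$l = -2$ ($l = 2 \left(-5 + 6\right) \left(-1\right) = 2 \cdot 1 \left(-1\right) = 2 \left(-1\right) = -2$)
$a = \frac{1}{2382} \approx 0.00041982$
$l a = \left(-2\right) \frac{1}{2382} = - \frac{1}{1191}$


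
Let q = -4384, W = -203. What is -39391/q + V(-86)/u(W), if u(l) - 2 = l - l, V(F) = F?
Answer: -149121/4384 ≈ -34.015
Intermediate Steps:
u(l) = 2 (u(l) = 2 + (l - l) = 2 + 0 = 2)
-39391/q + V(-86)/u(W) = -39391/(-4384) - 86/2 = -39391*(-1/4384) - 86*1/2 = 39391/4384 - 43 = -149121/4384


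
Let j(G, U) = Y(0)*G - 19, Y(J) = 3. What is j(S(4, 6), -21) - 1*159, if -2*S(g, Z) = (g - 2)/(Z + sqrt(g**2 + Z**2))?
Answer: -1415/8 - 3*sqrt(13)/8 ≈ -178.23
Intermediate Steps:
S(g, Z) = -(-2 + g)/(2*(Z + sqrt(Z**2 + g**2))) (S(g, Z) = -(g - 2)/(2*(Z + sqrt(g**2 + Z**2))) = -(-2 + g)/(2*(Z + sqrt(Z**2 + g**2))))
j(G, U) = -19 + 3*G (j(G, U) = 3*G - 19 = -19 + 3*G)
j(S(4, 6), -21) - 1*159 = (-19 + 3*((1 - 1/2*4)/(6 + sqrt(6**2 + 4**2)))) - 1*159 = (-19 + 3*((1 - 2)/(6 + sqrt(36 + 16)))) - 159 = (-19 + 3*(-1/(6 + sqrt(52)))) - 159 = (-19 + 3*(-1/(6 + 2*sqrt(13)))) - 159 = (-19 - 3/(6 + 2*sqrt(13))) - 159 = -178 - 3/(6 + 2*sqrt(13))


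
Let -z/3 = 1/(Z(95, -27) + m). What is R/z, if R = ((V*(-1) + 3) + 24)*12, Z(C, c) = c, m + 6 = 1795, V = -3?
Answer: -211440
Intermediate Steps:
m = 1789 (m = -6 + 1795 = 1789)
z = -3/1762 (z = -3/(-27 + 1789) = -3/1762 ≈ -0.0017026)
R = 360 (R = ((-3*(-1) + 3) + 24)*12 = ((3 + 3) + 24)*12 = (6 + 24)*12 = 30*12 = 360)
R/z = 360/(-3/1762) = 360*(-1762/3) = -211440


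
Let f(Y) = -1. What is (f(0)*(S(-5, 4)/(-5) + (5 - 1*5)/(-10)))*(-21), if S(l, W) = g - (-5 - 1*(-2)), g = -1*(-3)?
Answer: -126/5 ≈ -25.200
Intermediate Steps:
g = 3
S(l, W) = 6 (S(l, W) = 3 - (-5 - 1*(-2)) = 3 - (-5 + 2) = 3 - 1*(-3) = 3 + 3 = 6)
(f(0)*(S(-5, 4)/(-5) + (5 - 1*5)/(-10)))*(-21) = -(6/(-5) + (5 - 1*5)/(-10))*(-21) = -(6*(-1/5) + (5 - 5)*(-1/10))*(-21) = -(-6/5 + 0*(-1/10))*(-21) = -(-6/5 + 0)*(-21) = -1*(-6/5)*(-21) = (6/5)*(-21) = -126/5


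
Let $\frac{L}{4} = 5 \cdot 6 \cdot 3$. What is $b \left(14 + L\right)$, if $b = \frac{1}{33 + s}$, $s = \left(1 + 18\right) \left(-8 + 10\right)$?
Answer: $\frac{374}{71} \approx 5.2676$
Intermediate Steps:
$s = 38$ ($s = 19 \cdot 2 = 38$)
$L = 360$ ($L = 4 \cdot 5 \cdot 6 \cdot 3 = 4 \cdot 30 \cdot 3 = 4 \cdot 90 = 360$)
$b = \frac{1}{71}$ ($b = \frac{1}{33 + 38} = \frac{1}{71} \approx 0.014085$)
$b \left(14 + L\right) = \frac{14 + 360}{71} = \frac{1}{71} \cdot 374 = \frac{374}{71}$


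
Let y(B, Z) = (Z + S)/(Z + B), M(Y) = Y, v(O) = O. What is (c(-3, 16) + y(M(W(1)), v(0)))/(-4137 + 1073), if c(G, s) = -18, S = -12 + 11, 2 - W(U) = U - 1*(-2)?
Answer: 17/3064 ≈ 0.0055483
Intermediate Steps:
W(U) = -U (W(U) = 2 - (U - 1*(-2)) = 2 - (U + 2) = 2 - (2 + U) = 2 + (-2 - U) = -U)
S = -1
y(B, Z) = (-1 + Z)/(B + Z) (y(B, Z) = (Z - 1)/(Z + B) = (-1 + Z)/(B + Z))
(c(-3, 16) + y(M(W(1)), v(0)))/(-4137 + 1073) = (-18 + (-1 + 0)/(-1*1 + 0))/(-4137 + 1073) = (-18 - 1/(-1 + 0))/(-3064) = (-18 - 1/(-1))*(-1/3064) = (-18 - 1*(-1))*(-1/3064) = (-18 + 1)*(-1/3064) = -17*(-1/3064) = 17/3064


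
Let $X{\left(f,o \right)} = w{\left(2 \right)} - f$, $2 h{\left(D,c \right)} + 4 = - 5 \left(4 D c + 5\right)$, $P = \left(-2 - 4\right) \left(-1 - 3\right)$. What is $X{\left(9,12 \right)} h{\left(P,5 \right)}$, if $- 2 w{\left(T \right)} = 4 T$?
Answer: $\frac{31577}{2} \approx 15789.0$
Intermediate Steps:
$P = 24$ ($P = \left(-6\right) \left(-4\right) = 24$)
$w{\left(T \right)} = - 2 T$ ($w{\left(T \right)} = - \frac{4 T}{2} = - 2 T$)
$h{\left(D,c \right)} = - \frac{29}{2} - 10 D c$ ($h{\left(D,c \right)} = -2 + \frac{\left(-5\right) \left(4 D c + 5\right)}{2} = -2 + \frac{\left(-5\right) \left(5 + 4 D c\right)}{2} = -2 + \frac{-25 - 20 D c}{2} = -2 - \left(\frac{25}{2} + 10 D c\right) = - \frac{29}{2} - 10 D c$)
$X{\left(f,o \right)} = -4 - f$ ($X{\left(f,o \right)} = \left(-2\right) 2 - f = -4 - f$)
$X{\left(9,12 \right)} h{\left(P,5 \right)} = \left(-4 - 9\right) \left(- \frac{29}{2} - 240 \cdot 5\right) = \left(-4 - 9\right) \left(- \frac{29}{2} - 1200\right) = \left(-13\right) \left(- \frac{2429}{2}\right) = \frac{31577}{2}$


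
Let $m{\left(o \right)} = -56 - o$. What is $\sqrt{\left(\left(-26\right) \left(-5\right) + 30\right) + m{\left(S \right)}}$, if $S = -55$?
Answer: $\sqrt{159} \approx 12.61$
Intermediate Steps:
$\sqrt{\left(\left(-26\right) \left(-5\right) + 30\right) + m{\left(S \right)}} = \sqrt{\left(\left(-26\right) \left(-5\right) + 30\right) - 1} = \sqrt{\left(130 + 30\right) + \left(-56 + 55\right)} = \sqrt{160 - 1} = \sqrt{159}$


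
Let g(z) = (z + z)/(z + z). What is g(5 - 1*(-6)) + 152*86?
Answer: 13073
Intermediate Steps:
g(z) = 1 (g(z) = (2*z)/((2*z)) = (2*z)*(1/(2*z)) = 1)
g(5 - 1*(-6)) + 152*86 = 1 + 152*86 = 1 + 13072 = 13073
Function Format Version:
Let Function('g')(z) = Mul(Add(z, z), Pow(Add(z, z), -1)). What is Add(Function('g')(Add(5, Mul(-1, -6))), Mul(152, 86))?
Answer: 13073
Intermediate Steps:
Function('g')(z) = 1 (Function('g')(z) = Mul(Mul(2, z), Pow(Mul(2, z), -1)) = Mul(Mul(2, z), Mul(Rational(1, 2), Pow(z, -1))) = 1)
Add(Function('g')(Add(5, Mul(-1, -6))), Mul(152, 86)) = Add(1, Mul(152, 86)) = Add(1, 13072) = 13073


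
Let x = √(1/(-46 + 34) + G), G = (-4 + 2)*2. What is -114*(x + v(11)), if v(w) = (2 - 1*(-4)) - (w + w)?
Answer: 1824 - 133*I*√3 ≈ 1824.0 - 230.36*I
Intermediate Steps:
G = -4 (G = -2*2 = -4)
v(w) = 6 - 2*w (v(w) = (2 + 4) - 2*w = 6 - 2*w)
x = 7*I*√3/6 (x = √(1/(-46 + 34) - 4) = √(1/(-12) - 4) = √(-1/12 - 4) = √(-49/12) = 7*I*√3/6 ≈ 2.0207*I)
-114*(x + v(11)) = -114*(7*I*√3/6 + (6 - 2*11)) = -114*(7*I*√3/6 + (6 - 22)) = -114*(7*I*√3/6 - 16) = -114*(-16 + 7*I*√3/6) = 1824 - 133*I*√3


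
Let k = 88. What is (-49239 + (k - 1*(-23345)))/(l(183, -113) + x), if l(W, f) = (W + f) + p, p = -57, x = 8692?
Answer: -25806/8705 ≈ -2.9645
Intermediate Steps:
l(W, f) = -57 + W + f (l(W, f) = (W + f) - 57 = -57 + W + f)
(-49239 + (k - 1*(-23345)))/(l(183, -113) + x) = (-49239 + (88 - 1*(-23345)))/((-57 + 183 - 113) + 8692) = (-49239 + (88 + 23345))/(13 + 8692) = (-49239 + 23433)/8705 = -25806*1/8705 = -25806/8705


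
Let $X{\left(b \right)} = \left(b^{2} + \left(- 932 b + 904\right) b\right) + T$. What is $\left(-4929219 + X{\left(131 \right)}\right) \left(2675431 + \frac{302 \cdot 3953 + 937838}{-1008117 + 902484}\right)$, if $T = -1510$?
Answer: $- \frac{652807713780864676}{11737} \approx -5.562 \cdot 10^{13}$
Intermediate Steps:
$X{\left(b \right)} = -1510 + b^{2} + b \left(904 - 932 b\right)$ ($X{\left(b \right)} = \left(b^{2} + \left(- 932 b + 904\right) b\right) - 1510 = \left(b^{2} + \left(904 - 932 b\right) b\right) - 1510 = \left(b^{2} + b \left(904 - 932 b\right)\right) - 1510 = -1510 + b^{2} + b \left(904 - 932 b\right)$)
$\left(-4929219 + X{\left(131 \right)}\right) \left(2675431 + \frac{302 \cdot 3953 + 937838}{-1008117 + 902484}\right) = \left(-4929219 - \left(-116914 + 15976891\right)\right) \left(2675431 + \frac{302 \cdot 3953 + 937838}{-1008117 + 902484}\right) = \left(-4929219 - 15859977\right) \left(2675431 + \frac{1193806 + 937838}{-105633}\right) = \left(-4929219 - 15859977\right) \left(2675431 + 2131644 \left(- \frac{1}{105633}\right)\right) = \left(-4929219 - 15859977\right) \left(2675431 - \frac{710548}{35211}\right) = \left(-20789196\right) \frac{94203890393}{35211} = - \frac{652807713780864676}{11737}$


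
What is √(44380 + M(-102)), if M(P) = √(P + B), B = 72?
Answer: √(44380 + I*√30) ≈ 210.67 + 0.013*I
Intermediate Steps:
M(P) = √(72 + P) (M(P) = √(P + 72) = √(72 + P))
√(44380 + M(-102)) = √(44380 + √(72 - 102)) = √(44380 + √(-30)) = √(44380 + I*√30)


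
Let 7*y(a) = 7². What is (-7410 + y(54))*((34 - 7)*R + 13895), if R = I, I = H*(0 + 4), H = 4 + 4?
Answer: -109260877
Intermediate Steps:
y(a) = 7 (y(a) = (⅐)*7² = (⅐)*49 = 7)
H = 8
I = 32 (I = 8*(0 + 4) = 8*4 = 32)
R = 32
(-7410 + y(54))*((34 - 7)*R + 13895) = (-7410 + 7)*((34 - 7)*32 + 13895) = -7403*(27*32 + 13895) = -7403*(864 + 13895) = -7403*14759 = -109260877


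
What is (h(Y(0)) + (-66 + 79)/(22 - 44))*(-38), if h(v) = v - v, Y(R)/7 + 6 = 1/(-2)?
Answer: 247/11 ≈ 22.455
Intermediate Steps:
Y(R) = -91/2 (Y(R) = -42 + 7/(-2) = -42 + 7*(-1/2) = -42 - 7/2 = -91/2)
h(v) = 0
(h(Y(0)) + (-66 + 79)/(22 - 44))*(-38) = (0 + (-66 + 79)/(22 - 44))*(-38) = (0 + 13/(-22))*(-38) = (0 + 13*(-1/22))*(-38) = (0 - 13/22)*(-38) = -13/22*(-38) = 247/11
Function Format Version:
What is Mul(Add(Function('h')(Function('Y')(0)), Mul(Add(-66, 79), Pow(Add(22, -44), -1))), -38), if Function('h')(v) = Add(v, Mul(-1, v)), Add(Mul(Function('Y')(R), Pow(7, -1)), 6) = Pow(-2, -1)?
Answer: Rational(247, 11) ≈ 22.455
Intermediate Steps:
Function('Y')(R) = Rational(-91, 2) (Function('Y')(R) = Add(-42, Mul(7, Pow(-2, -1))) = Add(-42, Mul(7, Rational(-1, 2))) = Add(-42, Rational(-7, 2)) = Rational(-91, 2))
Function('h')(v) = 0
Mul(Add(Function('h')(Function('Y')(0)), Mul(Add(-66, 79), Pow(Add(22, -44), -1))), -38) = Mul(Add(0, Mul(Add(-66, 79), Pow(Add(22, -44), -1))), -38) = Mul(Add(0, Mul(13, Pow(-22, -1))), -38) = Mul(Add(0, Mul(13, Rational(-1, 22))), -38) = Mul(Add(0, Rational(-13, 22)), -38) = Mul(Rational(-13, 22), -38) = Rational(247, 11)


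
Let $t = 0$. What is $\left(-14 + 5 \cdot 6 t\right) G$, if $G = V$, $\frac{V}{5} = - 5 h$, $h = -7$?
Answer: $-2450$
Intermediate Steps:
$V = 175$ ($V = 5 \left(\left(-5\right) \left(-7\right)\right) = 5 \cdot 35 = 175$)
$G = 175$
$\left(-14 + 5 \cdot 6 t\right) G = \left(-14 + 5 \cdot 6 \cdot 0\right) 175 = \left(-14 + 30 \cdot 0\right) 175 = \left(-14 + 0\right) 175 = \left(-14\right) 175 = -2450$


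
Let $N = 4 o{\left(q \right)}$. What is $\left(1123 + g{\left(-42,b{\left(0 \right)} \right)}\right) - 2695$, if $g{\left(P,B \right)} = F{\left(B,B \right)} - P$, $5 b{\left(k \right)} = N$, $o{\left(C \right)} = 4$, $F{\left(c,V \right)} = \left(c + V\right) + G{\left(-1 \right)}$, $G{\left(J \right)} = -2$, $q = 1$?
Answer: $- \frac{7628}{5} \approx -1525.6$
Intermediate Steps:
$F{\left(c,V \right)} = -2 + V + c$ ($F{\left(c,V \right)} = \left(c + V\right) - 2 = \left(V + c\right) - 2 = -2 + V + c$)
$N = 16$ ($N = 4 \cdot 4 = 16$)
$b{\left(k \right)} = \frac{16}{5}$ ($b{\left(k \right)} = \frac{1}{5} \cdot 16 = \frac{16}{5}$)
$g{\left(P,B \right)} = -2 - P + 2 B$ ($g{\left(P,B \right)} = \left(-2 + B + B\right) - P = \left(-2 + 2 B\right) - P = -2 - P + 2 B$)
$\left(1123 + g{\left(-42,b{\left(0 \right)} \right)}\right) - 2695 = \left(1123 - - \frac{232}{5}\right) - 2695 = \left(1123 + \left(-2 + 42 + \frac{32}{5}\right)\right) - 2695 = \left(1123 + \frac{232}{5}\right) - 2695 = \frac{5847}{5} - 2695 = - \frac{7628}{5}$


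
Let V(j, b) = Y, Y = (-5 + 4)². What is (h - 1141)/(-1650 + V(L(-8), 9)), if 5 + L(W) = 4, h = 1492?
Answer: -351/1649 ≈ -0.21286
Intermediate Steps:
L(W) = -1 (L(W) = -5 + 4 = -1)
Y = 1 (Y = (-1)² = 1)
V(j, b) = 1
(h - 1141)/(-1650 + V(L(-8), 9)) = (1492 - 1141)/(-1650 + 1) = 351/(-1649) = 351*(-1/1649) = -351/1649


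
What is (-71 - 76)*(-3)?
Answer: 441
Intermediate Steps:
(-71 - 76)*(-3) = -147*(-3) = 441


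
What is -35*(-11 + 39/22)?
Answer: 7105/22 ≈ 322.95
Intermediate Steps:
-35*(-11 + 39/22) = -35*(-203/22) = 7105/22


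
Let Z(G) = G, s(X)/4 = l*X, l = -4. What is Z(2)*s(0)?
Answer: 0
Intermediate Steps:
s(X) = -16*X (s(X) = 4*(-4*X) = -16*X)
Z(2)*s(0) = 2*(-16*0) = 2*0 = 0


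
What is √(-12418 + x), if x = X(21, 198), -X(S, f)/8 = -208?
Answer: I*√10754 ≈ 103.7*I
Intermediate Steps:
X(S, f) = 1664 (X(S, f) = -8*(-208) = 1664)
x = 1664
√(-12418 + x) = √(-12418 + 1664) = √(-10754) = I*√10754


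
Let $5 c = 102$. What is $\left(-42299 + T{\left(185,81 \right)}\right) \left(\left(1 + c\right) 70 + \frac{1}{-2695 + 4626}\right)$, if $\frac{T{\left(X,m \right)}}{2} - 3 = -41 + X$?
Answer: $- \frac{121505301195}{1931} \approx -6.2924 \cdot 10^{7}$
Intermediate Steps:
$c = \frac{102}{5}$ ($c = \frac{1}{5} \cdot 102 = \frac{102}{5} \approx 20.4$)
$T{\left(X,m \right)} = -76 + 2 X$ ($T{\left(X,m \right)} = 6 + 2 \left(-41 + X\right) = 6 + \left(-82 + 2 X\right) = -76 + 2 X$)
$\left(-42299 + T{\left(185,81 \right)}\right) \left(\left(1 + c\right) 70 + \frac{1}{-2695 + 4626}\right) = \left(-42299 + \left(-76 + 2 \cdot 185\right)\right) \left(\left(1 + \frac{102}{5}\right) 70 + \frac{1}{-2695 + 4626}\right) = \left(-42299 + \left(-76 + 370\right)\right) \left(\frac{107}{5} \cdot 70 + \frac{1}{1931}\right) = \left(-42299 + 294\right) \left(1498 + \frac{1}{1931}\right) = \left(-42005\right) \frac{2892639}{1931} = - \frac{121505301195}{1931}$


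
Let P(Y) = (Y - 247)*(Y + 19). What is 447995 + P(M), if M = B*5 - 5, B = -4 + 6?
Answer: 442187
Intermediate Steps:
B = 2
M = 5 (M = 2*5 - 5 = 10 - 5 = 5)
P(Y) = (-247 + Y)*(19 + Y)
447995 + P(M) = 447995 + (-4693 + 5² - 228*5) = 447995 + (-4693 + 25 - 1140) = 447995 - 5808 = 442187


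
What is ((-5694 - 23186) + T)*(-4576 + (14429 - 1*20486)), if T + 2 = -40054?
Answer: 732996488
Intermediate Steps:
T = -40056 (T = -2 - 40054 = -40056)
((-5694 - 23186) + T)*(-4576 + (14429 - 1*20486)) = ((-5694 - 23186) - 40056)*(-4576 + (14429 - 1*20486)) = (-28880 - 40056)*(-4576 + (14429 - 20486)) = -68936*(-4576 - 6057) = -68936*(-10633) = 732996488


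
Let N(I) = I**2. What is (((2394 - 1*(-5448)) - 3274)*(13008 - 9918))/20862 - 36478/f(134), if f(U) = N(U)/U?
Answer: 94201837/232959 ≈ 404.37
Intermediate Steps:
f(U) = U (f(U) = U**2/U = U)
(((2394 - 1*(-5448)) - 3274)*(13008 - 9918))/20862 - 36478/f(134) = (((2394 - 1*(-5448)) - 3274)*(13008 - 9918))/20862 - 36478/134 = (((2394 + 5448) - 3274)*3090)*(1/20862) - 36478*1/134 = ((7842 - 3274)*3090)*(1/20862) - 18239/67 = (4568*3090)*(1/20862) - 18239/67 = 14115120*(1/20862) - 18239/67 = 2352520/3477 - 18239/67 = 94201837/232959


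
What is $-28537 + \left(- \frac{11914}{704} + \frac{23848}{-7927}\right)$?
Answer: $- \frac{79682520883}{2790304} \approx -28557.0$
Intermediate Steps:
$-28537 + \left(- \frac{11914}{704} + \frac{23848}{-7927}\right) = -28537 + \left(\left(-11914\right) \frac{1}{704} + 23848 \left(- \frac{1}{7927}\right)\right) = -28537 - \frac{55615635}{2790304} = - \frac{79682520883}{2790304}$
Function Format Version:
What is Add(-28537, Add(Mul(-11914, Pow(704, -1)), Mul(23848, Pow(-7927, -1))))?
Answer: Rational(-79682520883, 2790304) ≈ -28557.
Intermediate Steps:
Add(-28537, Add(Mul(-11914, Pow(704, -1)), Mul(23848, Pow(-7927, -1)))) = Add(-28537, Add(Mul(-11914, Rational(1, 704)), Mul(23848, Rational(-1, 7927)))) = Add(-28537, Add(Rational(-5957, 352), Rational(-23848, 7927))) = Add(-28537, Rational(-55615635, 2790304)) = Rational(-79682520883, 2790304)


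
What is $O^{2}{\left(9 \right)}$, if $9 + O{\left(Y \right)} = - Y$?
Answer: $324$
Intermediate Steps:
$O{\left(Y \right)} = -9 - Y$
$O^{2}{\left(9 \right)} = \left(-9 - 9\right)^{2} = \left(-18\right)^{2} = 324$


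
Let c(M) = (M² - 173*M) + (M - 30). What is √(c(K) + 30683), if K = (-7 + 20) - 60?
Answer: √40946 ≈ 202.35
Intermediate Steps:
K = -47 (K = 13 - 60 = -47)
c(M) = -30 + M² - 172*M (c(M) = (M² - 173*M) + (-30 + M) = -30 + M² - 172*M)
√(c(K) + 30683) = √((-30 + (-47)² - 172*(-47)) + 30683) = √((-30 + 2209 + 8084) + 30683) = √(10263 + 30683) = √40946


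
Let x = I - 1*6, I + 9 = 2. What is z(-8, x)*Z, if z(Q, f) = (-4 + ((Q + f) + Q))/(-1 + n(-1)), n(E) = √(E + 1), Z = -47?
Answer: -1551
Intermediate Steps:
I = -7 (I = -9 + 2 = -7)
x = -13 (x = -7 - 1*6 = -7 - 6 = -13)
n(E) = √(1 + E)
z(Q, f) = 4 - f - 2*Q (z(Q, f) = (-4 + ((Q + f) + Q))/(-1 + √(1 - 1)) = (-4 + (f + 2*Q))/(-1 + √0) = (-4 + f + 2*Q)/(-1 + 0) = (-4 + f + 2*Q)/(-1) = (-4 + f + 2*Q)*(-1) = 4 - f - 2*Q)
z(-8, x)*Z = (4 - 1*(-13) - 2*(-8))*(-47) = (4 + 13 + 16)*(-47) = 33*(-47) = -1551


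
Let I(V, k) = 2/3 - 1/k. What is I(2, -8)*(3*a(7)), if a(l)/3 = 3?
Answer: 171/8 ≈ 21.375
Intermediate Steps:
a(l) = 9 (a(l) = 3*3 = 9)
I(V, k) = ⅔ - 1/k (I(V, k) = 2*(⅓) - 1/k = ⅔ - 1/k)
I(2, -8)*(3*a(7)) = (⅔ - 1/(-8))*(3*9) = (⅔ - 1*(-⅛))*27 = (⅔ + ⅛)*27 = (19/24)*27 = 171/8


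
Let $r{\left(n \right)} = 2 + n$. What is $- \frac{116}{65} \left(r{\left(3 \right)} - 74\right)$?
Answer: $\frac{8004}{65} \approx 123.14$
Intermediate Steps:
$- \frac{116}{65} \left(r{\left(3 \right)} - 74\right) = - \frac{116}{65} \left(\left(2 + 3\right) - 74\right) = \left(-116\right) \frac{1}{65} \left(5 - 74\right) = \left(- \frac{116}{65}\right) \left(-69\right) = \frac{8004}{65}$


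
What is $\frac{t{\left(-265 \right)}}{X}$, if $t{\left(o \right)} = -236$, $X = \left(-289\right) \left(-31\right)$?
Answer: $- \frac{236}{8959} \approx -0.026342$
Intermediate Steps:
$X = 8959$
$\frac{t{\left(-265 \right)}}{X} = - \frac{236}{8959}$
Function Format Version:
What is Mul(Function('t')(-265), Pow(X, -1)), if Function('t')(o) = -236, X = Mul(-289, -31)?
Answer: Rational(-236, 8959) ≈ -0.026342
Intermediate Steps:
X = 8959
Mul(Function('t')(-265), Pow(X, -1)) = Mul(-236, Pow(8959, -1)) = Mul(-236, Rational(1, 8959)) = Rational(-236, 8959)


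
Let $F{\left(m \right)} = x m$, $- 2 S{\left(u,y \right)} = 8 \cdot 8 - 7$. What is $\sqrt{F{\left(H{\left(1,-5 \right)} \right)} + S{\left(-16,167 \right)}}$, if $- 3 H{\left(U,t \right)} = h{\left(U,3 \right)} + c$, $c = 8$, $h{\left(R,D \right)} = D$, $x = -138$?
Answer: $\frac{\sqrt{1910}}{2} \approx 21.852$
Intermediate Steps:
$S{\left(u,y \right)} = - \frac{57}{2}$ ($S{\left(u,y \right)} = - \frac{8 \cdot 8 - 7}{2} = - \frac{64 - 7}{2} = \left(- \frac{1}{2}\right) 57 = - \frac{57}{2}$)
$H{\left(U,t \right)} = - \frac{11}{3}$ ($H{\left(U,t \right)} = - \frac{3 + 8}{3} = \left(- \frac{1}{3}\right) 11 = - \frac{11}{3}$)
$F{\left(m \right)} = - 138 m$
$\sqrt{F{\left(H{\left(1,-5 \right)} \right)} + S{\left(-16,167 \right)}} = \sqrt{\left(-138\right) \left(- \frac{11}{3}\right) - \frac{57}{2}} = \sqrt{506 - \frac{57}{2}} = \sqrt{\frac{955}{2}} = \frac{\sqrt{1910}}{2}$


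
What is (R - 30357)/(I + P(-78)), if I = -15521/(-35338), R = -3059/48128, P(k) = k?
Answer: 25814846396095/65955645952 ≈ 391.40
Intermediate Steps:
R = -3059/48128 (R = -3059*1/48128 = -3059/48128 ≈ -0.063560)
I = 15521/35338 (I = -15521*(-1/35338) = 15521/35338 ≈ 0.43922)
(R - 30357)/(I + P(-78)) = (-3059/48128 - 30357)/(15521/35338 - 78) = -1461024755/(48128*(-2740843/35338)) = -1461024755/48128*(-35338/2740843) = 25814846396095/65955645952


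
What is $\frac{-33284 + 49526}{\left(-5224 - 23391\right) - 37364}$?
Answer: $- \frac{5414}{21993} \approx -0.24617$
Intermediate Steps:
$\frac{-33284 + 49526}{\left(-5224 - 23391\right) - 37364} = \frac{16242}{\left(-5224 - 23391\right) - 37364} = \frac{16242}{-28615 - 37364} = \frac{16242}{-65979} = 16242 \left(- \frac{1}{65979}\right) = - \frac{5414}{21993}$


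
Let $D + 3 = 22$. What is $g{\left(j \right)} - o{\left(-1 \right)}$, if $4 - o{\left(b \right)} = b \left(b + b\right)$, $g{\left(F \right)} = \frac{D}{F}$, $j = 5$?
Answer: $\frac{9}{5} \approx 1.8$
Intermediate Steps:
$D = 19$ ($D = -3 + 22 = 19$)
$g{\left(F \right)} = \frac{19}{F}$
$o{\left(b \right)} = 4 - 2 b^{2}$ ($o{\left(b \right)} = 4 - b \left(b + b\right) = 4 - b 2 b = 4 - 2 b^{2}$)
$g{\left(j \right)} - o{\left(-1 \right)} = \frac{19}{5} - \left(4 - 2 \left(-1\right)^{2}\right) = 19 \cdot \frac{1}{5} - \left(4 - 2\right) = \frac{19}{5} - \left(4 - 2\right) = \frac{19}{5} - 2 = \frac{9}{5}$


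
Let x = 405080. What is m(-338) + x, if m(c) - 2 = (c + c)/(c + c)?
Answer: 405083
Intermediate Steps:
m(c) = 3 (m(c) = 2 + (c + c)/(c + c) = 2 + (2*c)/((2*c)) = 2 + (2*c)*(1/(2*c)) = 2 + 1 = 3)
m(-338) + x = 3 + 405080 = 405083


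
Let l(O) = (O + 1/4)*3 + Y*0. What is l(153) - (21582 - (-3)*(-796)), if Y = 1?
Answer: -74937/4 ≈ -18734.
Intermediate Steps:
l(O) = 3/4 + 3*O (l(O) = (O + 1/4)*3 + 1*0 = (O + 1/4)*3 + 0 = (1/4 + O)*3 + 0 = (3/4 + 3*O) + 0 = 3/4 + 3*O)
l(153) - (21582 - (-3)*(-796)) = (3/4 + 3*153) - (21582 - (-3)*(-796)) = (3/4 + 459) - (21582 - 1*2388) = 1839/4 - (21582 - 2388) = 1839/4 - 1*19194 = 1839/4 - 19194 = -74937/4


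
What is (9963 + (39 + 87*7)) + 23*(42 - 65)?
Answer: 10082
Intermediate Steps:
(9963 + (39 + 87*7)) + 23*(42 - 65) = (9963 + (39 + 609)) + 23*(-23) = (9963 + 648) - 529 = 10611 - 529 = 10082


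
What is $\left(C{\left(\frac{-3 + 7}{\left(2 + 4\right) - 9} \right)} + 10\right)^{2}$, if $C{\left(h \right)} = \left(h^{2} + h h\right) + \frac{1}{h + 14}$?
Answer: $\frac{21743569}{116964} \approx 185.9$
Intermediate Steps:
$C{\left(h \right)} = \frac{1}{14 + h} + 2 h^{2}$ ($C{\left(h \right)} = \left(h^{2} + h^{2}\right) + \frac{1}{14 + h} = 2 h^{2} + \frac{1}{14 + h} = \frac{1}{14 + h} + 2 h^{2}$)
$\left(C{\left(\frac{-3 + 7}{\left(2 + 4\right) - 9} \right)} + 10\right)^{2} = \left(\frac{1 + 2 \left(\frac{-3 + 7}{\left(2 + 4\right) - 9}\right)^{3} + 28 \left(\frac{-3 + 7}{\left(2 + 4\right) - 9}\right)^{2}}{14 + \frac{-3 + 7}{\left(2 + 4\right) - 9}} + 10\right)^{2} = \left(\frac{1 + 2 \left(\frac{4}{6 - 9}\right)^{3} + 28 \left(\frac{4}{6 - 9}\right)^{2}}{14 + \frac{4}{6 - 9}} + 10\right)^{2} = \left(\frac{1 + 2 \left(\frac{4}{-3}\right)^{3} + 28 \left(\frac{4}{-3}\right)^{2}}{14 + \frac{4}{-3}} + 10\right)^{2} = \left(\frac{1 + 2 \left(4 \left(- \frac{1}{3}\right)\right)^{3} + 28 \left(4 \left(- \frac{1}{3}\right)\right)^{2}}{14 + 4 \left(- \frac{1}{3}\right)} + 10\right)^{2} = \left(\frac{1 + 2 \left(- \frac{4}{3}\right)^{3} + 28 \left(- \frac{4}{3}\right)^{2}}{14 - \frac{4}{3}} + 10\right)^{2} = \left(\frac{1 + 2 \left(- \frac{64}{27}\right) + 28 \cdot \frac{16}{9}}{\frac{38}{3}} + 10\right)^{2} = \left(\frac{3 \left(1 - \frac{128}{27} + \frac{448}{9}\right)}{38} + 10\right)^{2} = \left(\frac{3}{38} \cdot \frac{1243}{27} + 10\right)^{2} = \left(\frac{1243}{342} + 10\right)^{2} = \left(\frac{4663}{342}\right)^{2} = \frac{21743569}{116964}$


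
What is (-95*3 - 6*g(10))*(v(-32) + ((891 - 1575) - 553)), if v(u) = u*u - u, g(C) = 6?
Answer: 58101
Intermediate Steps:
v(u) = u**2 - u
(-95*3 - 6*g(10))*(v(-32) + ((891 - 1575) - 553)) = (-95*3 - 6*6)*(-32*(-1 - 32) + ((891 - 1575) - 553)) = (-285 - 36)*(-32*(-33) + (-684 - 553)) = -321*(1056 - 1237) = -321*(-181) = 58101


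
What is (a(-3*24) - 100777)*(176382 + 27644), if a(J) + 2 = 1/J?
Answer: -740215407157/36 ≈ -2.0562e+10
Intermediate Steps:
a(J) = -2 + 1/J
(a(-3*24) - 100777)*(176382 + 27644) = ((-2 + 1/(-3*24)) - 100777)*(176382 + 27644) = ((-2 + 1/(-72)) - 100777)*204026 = ((-2 - 1/72) - 100777)*204026 = (-145/72 - 100777)*204026 = -7256089/72*204026 = -740215407157/36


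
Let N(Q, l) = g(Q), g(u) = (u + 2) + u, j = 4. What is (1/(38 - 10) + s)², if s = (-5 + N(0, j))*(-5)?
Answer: 177241/784 ≈ 226.07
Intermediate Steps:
g(u) = 2 + 2*u (g(u) = (2 + u) + u = 2 + 2*u)
N(Q, l) = 2 + 2*Q
s = 15 (s = (-5 + (2 + 2*0))*(-5) = (-5 + (2 + 0))*(-5) = (-5 + 2)*(-5) = -3*(-5) = 15)
(1/(38 - 10) + s)² = (1/(38 - 10) + 15)² = (1/28 + 15)² = (421/28)² = 177241/784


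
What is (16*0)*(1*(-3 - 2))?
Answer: 0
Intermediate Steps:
(16*0)*(1*(-3 - 2)) = 0*(1*(-5)) = 0*(-5) = 0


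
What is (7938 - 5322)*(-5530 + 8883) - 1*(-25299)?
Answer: 8796747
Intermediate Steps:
(7938 - 5322)*(-5530 + 8883) - 1*(-25299) = 2616*3353 + 25299 = 8771448 + 25299 = 8796747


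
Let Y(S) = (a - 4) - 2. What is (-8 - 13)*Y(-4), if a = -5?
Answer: 231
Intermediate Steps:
Y(S) = -11 (Y(S) = (-5 - 4) - 2 = -9 - 2 = -11)
(-8 - 13)*Y(-4) = (-8 - 13)*(-11) = -21*(-11) = 231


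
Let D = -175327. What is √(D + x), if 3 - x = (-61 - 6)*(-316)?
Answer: 4*I*√12281 ≈ 443.28*I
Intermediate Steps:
x = -21169 (x = 3 - (-61 - 6)*(-316) = 3 - (-67)*(-316) = 3 - 1*21172 = 3 - 21172 = -21169)
√(D + x) = √(-175327 - 21169) = √(-196496) = 4*I*√12281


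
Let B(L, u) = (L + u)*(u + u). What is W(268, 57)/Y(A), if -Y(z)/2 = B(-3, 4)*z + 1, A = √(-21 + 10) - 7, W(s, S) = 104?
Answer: 260/339 + 416*I*√11/3729 ≈ 0.76696 + 0.37*I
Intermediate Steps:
B(L, u) = 2*u*(L + u) (B(L, u) = (L + u)*(2*u) = 2*u*(L + u))
A = -7 + I*√11 (A = √(-11) - 7 = I*√11 - 7 = -7 + I*√11 ≈ -7.0 + 3.3166*I)
Y(z) = -2 - 16*z (Y(z) = -2*((2*4*(-3 + 4))*z + 1) = -2*((2*4*1)*z + 1) = -2*(8*z + 1) = -2*(1 + 8*z) = -2 - 16*z)
W(268, 57)/Y(A) = 104/(-2 - 16*(-7 + I*√11)) = 104/(-2 + (112 - 16*I*√11)) = 104/(110 - 16*I*√11)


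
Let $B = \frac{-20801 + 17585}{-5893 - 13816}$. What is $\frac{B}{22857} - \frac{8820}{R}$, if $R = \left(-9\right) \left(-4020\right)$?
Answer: $- \frac{7357765207}{30182737071} \approx -0.24377$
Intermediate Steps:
$R = 36180$
$B = \frac{3216}{19709}$ ($B = - \frac{3216}{-19709} = \left(-3216\right) \left(- \frac{1}{19709}\right) = \frac{3216}{19709} \approx 0.16317$)
$\frac{B}{22857} - \frac{8820}{R} = \frac{3216}{19709 \cdot 22857} - \frac{8820}{36180} = \frac{3216}{19709} \cdot \frac{1}{22857} - \frac{49}{201} = \frac{1072}{150162871} - \frac{49}{201} = - \frac{7357765207}{30182737071}$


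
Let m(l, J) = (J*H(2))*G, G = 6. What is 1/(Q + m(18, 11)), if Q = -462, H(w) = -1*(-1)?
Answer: -1/396 ≈ -0.0025253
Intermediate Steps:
H(w) = 1
m(l, J) = 6*J (m(l, J) = (J*1)*6 = J*6 = 6*J)
1/(Q + m(18, 11)) = 1/(-462 + 6*11) = 1/(-462 + 66) = 1/(-396) = -1/396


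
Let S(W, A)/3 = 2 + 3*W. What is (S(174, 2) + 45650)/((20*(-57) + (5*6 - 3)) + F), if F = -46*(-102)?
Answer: 47222/3579 ≈ 13.194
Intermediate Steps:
S(W, A) = 6 + 9*W (S(W, A) = 3*(2 + 3*W) = 6 + 9*W)
F = 4692
(S(174, 2) + 45650)/((20*(-57) + (5*6 - 3)) + F) = ((6 + 9*174) + 45650)/((20*(-57) + (5*6 - 3)) + 4692) = ((6 + 1566) + 45650)/((-1140 + (30 - 3)) + 4692) = (1572 + 45650)/((-1140 + 27) + 4692) = 47222/(-1113 + 4692) = 47222/3579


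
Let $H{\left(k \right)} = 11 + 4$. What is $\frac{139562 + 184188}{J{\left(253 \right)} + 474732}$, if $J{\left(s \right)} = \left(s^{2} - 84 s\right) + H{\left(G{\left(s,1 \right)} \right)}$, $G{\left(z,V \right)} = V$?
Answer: $\frac{161875}{258752} \approx 0.6256$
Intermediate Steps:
$H{\left(k \right)} = 15$
$J{\left(s \right)} = 15 + s^{2} - 84 s$ ($J{\left(s \right)} = \left(s^{2} - 84 s\right) + 15 = 15 + s^{2} - 84 s$)
$\frac{139562 + 184188}{J{\left(253 \right)} + 474732} = \frac{139562 + 184188}{\left(15 + 253^{2} - 21252\right) + 474732} = \frac{323750}{\left(15 + 64009 - 21252\right) + 474732} = \frac{323750}{42772 + 474732} = \frac{323750}{517504} = 323750 \cdot \frac{1}{517504} = \frac{161875}{258752}$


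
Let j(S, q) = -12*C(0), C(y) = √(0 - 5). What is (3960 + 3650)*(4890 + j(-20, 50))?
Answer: 37212900 - 91320*I*√5 ≈ 3.7213e+7 - 2.042e+5*I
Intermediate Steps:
C(y) = I*√5 (C(y) = √(-5) = I*√5)
j(S, q) = -12*I*√5
(3960 + 3650)*(4890 + j(-20, 50)) = (3960 + 3650)*(4890 - 12*I*√5) = 7610*(4890 - 12*I*√5) = 37212900 - 91320*I*√5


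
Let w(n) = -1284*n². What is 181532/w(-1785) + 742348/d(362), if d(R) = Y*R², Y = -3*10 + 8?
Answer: -189847051877261/737159223442950 ≈ -0.25754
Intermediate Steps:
Y = -22 (Y = -30 + 8 = -22)
d(R) = -22*R²
181532/w(-1785) + 742348/d(362) = 181532/((-1284*(-1785)²)) + 742348/((-22*362²)) = 181532/((-1284*3186225)) + 742348/((-22*131044)) = 181532/(-4091112900) + 742348/(-2882968) = 181532*(-1/4091112900) + 742348*(-1/2882968) = -45383/1022778225 - 185587/720742 = -189847051877261/737159223442950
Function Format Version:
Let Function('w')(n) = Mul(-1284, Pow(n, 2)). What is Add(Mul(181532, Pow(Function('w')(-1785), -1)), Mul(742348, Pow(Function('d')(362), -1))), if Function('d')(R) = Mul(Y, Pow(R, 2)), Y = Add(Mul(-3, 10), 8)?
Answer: Rational(-189847051877261, 737159223442950) ≈ -0.25754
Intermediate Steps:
Y = -22 (Y = Add(-30, 8) = -22)
Function('d')(R) = Mul(-22, Pow(R, 2))
Add(Mul(181532, Pow(Function('w')(-1785), -1)), Mul(742348, Pow(Function('d')(362), -1))) = Add(Mul(181532, Pow(Mul(-1284, Pow(-1785, 2)), -1)), Mul(742348, Pow(Mul(-22, Pow(362, 2)), -1))) = Add(Mul(181532, Pow(Mul(-1284, 3186225), -1)), Mul(742348, Pow(Mul(-22, 131044), -1))) = Add(Mul(181532, Pow(-4091112900, -1)), Mul(742348, Pow(-2882968, -1))) = Add(Mul(181532, Rational(-1, 4091112900)), Mul(742348, Rational(-1, 2882968))) = Add(Rational(-45383, 1022778225), Rational(-185587, 720742)) = Rational(-189847051877261, 737159223442950)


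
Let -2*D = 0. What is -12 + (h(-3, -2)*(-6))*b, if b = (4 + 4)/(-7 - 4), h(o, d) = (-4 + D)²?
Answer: 636/11 ≈ 57.818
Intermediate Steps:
D = 0 (D = -½*0 = 0)
h(o, d) = 16 (h(o, d) = (-4 + 0)² = (-4)² = 16)
b = -8/11 (b = 8/(-11) = 8*(-1/11) = -8/11 ≈ -0.72727)
-12 + (h(-3, -2)*(-6))*b = -12 + (16*(-6))*(-8/11) = -12 - 96*(-8/11) = -12 + 768/11 = 636/11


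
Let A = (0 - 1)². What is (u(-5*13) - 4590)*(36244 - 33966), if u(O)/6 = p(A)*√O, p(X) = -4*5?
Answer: -10456020 - 273360*I*√65 ≈ -1.0456e+7 - 2.2039e+6*I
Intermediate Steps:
A = 1 (A = (-1)² = 1)
p(X) = -20
u(O) = -120*√O (u(O) = 6*(-20*√O) = -120*√O)
(u(-5*13) - 4590)*(36244 - 33966) = (-120*I*√65 - 4590)*(36244 - 33966) = (-120*I*√65 - 4590)*2278 = (-4590 - 120*I*√65)*2278 = -10456020 - 273360*I*√65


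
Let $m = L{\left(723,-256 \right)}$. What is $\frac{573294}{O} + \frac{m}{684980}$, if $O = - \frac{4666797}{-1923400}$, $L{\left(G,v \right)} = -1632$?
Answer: $\frac{62942450786349608}{266388550755} \approx 2.3628 \cdot 10^{5}$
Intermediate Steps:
$O = \frac{4666797}{1923400}$ ($O = \left(-4666797\right) \left(- \frac{1}{1923400}\right) = \frac{4666797}{1923400} \approx 2.4263$)
$m = -1632$
$\frac{573294}{O} + \frac{m}{684980} = \frac{573294}{\frac{4666797}{1923400}} - \frac{1632}{684980} = 573294 \cdot \frac{1923400}{4666797} - \frac{408}{171245} = \frac{367557893200}{1555599} - \frac{408}{171245} = \frac{62942450786349608}{266388550755}$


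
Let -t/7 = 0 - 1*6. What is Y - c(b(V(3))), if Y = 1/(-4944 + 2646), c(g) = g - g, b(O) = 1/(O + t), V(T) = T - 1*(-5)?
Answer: -1/2298 ≈ -0.00043516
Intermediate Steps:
V(T) = 5 + T (V(T) = T + 5 = 5 + T)
t = 42 (t = -7*(0 - 1*6) = -7*(0 - 6) = -7*(-6) = 42)
b(O) = 1/(42 + O) (b(O) = 1/(O + 42) = 1/(42 + O))
c(g) = 0
Y = -1/2298 (Y = 1/(-2298) = -1/2298 ≈ -0.00043516)
Y - c(b(V(3))) = -1/2298 - 1*0 = -1/2298 + 0 = -1/2298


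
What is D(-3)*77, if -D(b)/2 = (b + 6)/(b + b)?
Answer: 77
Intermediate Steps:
D(b) = -(6 + b)/b (D(b) = -2*(b + 6)/(b + b) = -2*(6 + b)/(2*b) = -2*(6 + b)*1/(2*b) = -(6 + b)/b)
D(-3)*77 = ((-6 - 1*(-3))/(-3))*77 = -(-6 + 3)/3*77 = -1/3*(-3)*77 = 1*77 = 77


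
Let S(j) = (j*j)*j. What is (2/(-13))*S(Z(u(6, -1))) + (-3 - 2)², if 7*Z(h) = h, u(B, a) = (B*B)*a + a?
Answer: 212781/4459 ≈ 47.719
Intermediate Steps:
u(B, a) = a + a*B² (u(B, a) = B²*a + a = a*B² + a = a + a*B²)
Z(h) = h/7
S(j) = j³ (S(j) = j²*j = j³)
(2/(-13))*S(Z(u(6, -1))) + (-3 - 2)² = (2/(-13))*((-(1 + 6²))/7)³ + (-3 - 2)² = (2*(-1/13))*((-(1 + 36))/7)³ + (-5)² = -2*((-1*37)/7)³/13 + 25 = -2*((⅐)*(-37))³/13 + 25 = -2*(-37/7)³/13 + 25 = -2/13*(-50653/343) + 25 = 101306/4459 + 25 = 212781/4459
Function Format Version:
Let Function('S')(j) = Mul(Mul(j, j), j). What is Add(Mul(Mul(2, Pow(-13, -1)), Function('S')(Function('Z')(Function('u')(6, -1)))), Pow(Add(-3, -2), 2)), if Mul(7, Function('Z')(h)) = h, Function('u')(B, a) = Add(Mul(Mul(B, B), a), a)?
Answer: Rational(212781, 4459) ≈ 47.719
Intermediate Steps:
Function('u')(B, a) = Add(a, Mul(a, Pow(B, 2))) (Function('u')(B, a) = Add(Mul(Pow(B, 2), a), a) = Add(Mul(a, Pow(B, 2)), a) = Add(a, Mul(a, Pow(B, 2))))
Function('Z')(h) = Mul(Rational(1, 7), h)
Function('S')(j) = Pow(j, 3) (Function('S')(j) = Mul(Pow(j, 2), j) = Pow(j, 3))
Add(Mul(Mul(2, Pow(-13, -1)), Function('S')(Function('Z')(Function('u')(6, -1)))), Pow(Add(-3, -2), 2)) = Add(Mul(Mul(2, Pow(-13, -1)), Pow(Mul(Rational(1, 7), Mul(-1, Add(1, Pow(6, 2)))), 3)), Pow(Add(-3, -2), 2)) = Add(Mul(Mul(2, Rational(-1, 13)), Pow(Mul(Rational(1, 7), Mul(-1, Add(1, 36))), 3)), Pow(-5, 2)) = Add(Mul(Rational(-2, 13), Pow(Mul(Rational(1, 7), Mul(-1, 37)), 3)), 25) = Add(Mul(Rational(-2, 13), Pow(Mul(Rational(1, 7), -37), 3)), 25) = Add(Mul(Rational(-2, 13), Pow(Rational(-37, 7), 3)), 25) = Add(Mul(Rational(-2, 13), Rational(-50653, 343)), 25) = Add(Rational(101306, 4459), 25) = Rational(212781, 4459)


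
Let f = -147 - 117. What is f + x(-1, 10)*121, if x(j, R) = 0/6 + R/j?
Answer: -1474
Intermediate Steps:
x(j, R) = R/j (x(j, R) = 0*(⅙) + R/j = 0 + R/j = R/j)
f = -264
f + x(-1, 10)*121 = -264 + (10/(-1))*121 = -264 + (10*(-1))*121 = -264 - 10*121 = -264 - 1210 = -1474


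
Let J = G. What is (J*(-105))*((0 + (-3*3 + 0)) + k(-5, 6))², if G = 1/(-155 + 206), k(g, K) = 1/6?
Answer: -98315/612 ≈ -160.65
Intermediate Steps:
k(g, K) = ⅙
G = 1/51 ≈ 0.019608
J = 1/51 ≈ 0.019608
(J*(-105))*((0 + (-3*3 + 0)) + k(-5, 6))² = ((1/51)*(-105))*((0 + (-3*3 + 0)) + ⅙)² = -35*((0 + (-9 + 0)) + ⅙)²/17 = -35*((0 - 9) + ⅙)²/17 = -35*(-9 + ⅙)²/17 = -35*(-53/6)²/17 = -35/17*2809/36 = -98315/612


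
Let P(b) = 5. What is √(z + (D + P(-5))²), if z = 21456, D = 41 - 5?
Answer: √23137 ≈ 152.11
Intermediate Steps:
D = 36
√(z + (D + P(-5))²) = √(21456 + (36 + 5)²) = √(21456 + 41²) = √(21456 + 1681) = √23137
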